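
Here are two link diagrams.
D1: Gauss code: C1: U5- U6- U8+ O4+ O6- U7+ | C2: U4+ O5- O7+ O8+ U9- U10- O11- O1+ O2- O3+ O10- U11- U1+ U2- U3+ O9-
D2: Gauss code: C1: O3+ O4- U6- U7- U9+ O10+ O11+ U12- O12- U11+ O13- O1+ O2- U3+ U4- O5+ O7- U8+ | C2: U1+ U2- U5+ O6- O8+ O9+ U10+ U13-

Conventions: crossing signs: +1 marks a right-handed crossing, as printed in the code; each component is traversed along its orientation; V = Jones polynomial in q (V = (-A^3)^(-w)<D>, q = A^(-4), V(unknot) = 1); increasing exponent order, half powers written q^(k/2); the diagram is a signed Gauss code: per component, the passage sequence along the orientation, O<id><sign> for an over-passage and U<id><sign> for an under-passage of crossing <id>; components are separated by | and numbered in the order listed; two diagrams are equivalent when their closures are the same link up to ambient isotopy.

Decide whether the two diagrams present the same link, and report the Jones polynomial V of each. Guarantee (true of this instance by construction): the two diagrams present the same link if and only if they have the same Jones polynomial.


same link: yes
V(D1) = -q^(1/2) - q^(5/2)  [11 crossings, <D> = A^-13 + A^-5, w = -1]
V(D2) = -q^(1/2) - q^(5/2)  (w +1, c 13, <D> = A^-7 + A)
note: one V(q) for all 2 diagrams — one class (guaranteed)


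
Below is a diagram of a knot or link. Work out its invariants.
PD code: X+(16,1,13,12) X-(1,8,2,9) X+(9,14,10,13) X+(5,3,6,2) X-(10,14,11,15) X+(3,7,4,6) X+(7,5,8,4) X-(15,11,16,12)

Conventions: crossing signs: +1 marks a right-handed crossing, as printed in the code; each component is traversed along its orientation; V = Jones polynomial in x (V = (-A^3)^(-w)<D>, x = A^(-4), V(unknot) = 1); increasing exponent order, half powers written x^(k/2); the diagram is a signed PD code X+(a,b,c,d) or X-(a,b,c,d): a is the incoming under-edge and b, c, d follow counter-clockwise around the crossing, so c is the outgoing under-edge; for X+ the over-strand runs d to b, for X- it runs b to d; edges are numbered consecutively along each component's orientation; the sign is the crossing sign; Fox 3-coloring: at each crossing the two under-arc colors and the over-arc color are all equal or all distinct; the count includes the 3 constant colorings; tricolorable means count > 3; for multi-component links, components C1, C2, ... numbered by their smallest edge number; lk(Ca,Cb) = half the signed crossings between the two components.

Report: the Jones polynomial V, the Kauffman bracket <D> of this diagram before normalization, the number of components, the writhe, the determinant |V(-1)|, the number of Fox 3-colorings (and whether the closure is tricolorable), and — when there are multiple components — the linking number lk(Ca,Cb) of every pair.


Jones polynomial: V(x) = -x^(1/2) - x^(3/2) - x^(5/2) + x^(9/2)
<D> = A^-12 - A^-4 - 1 - A^4; writhe +2
components 2, writhe +2 (8 crossings)
linking number lk(C1,C2) = 0
3-colorings: 27 of 3^8, det 0 — tricolorable
note: span 4 respects span(V) <= c + mu - 1 = 9 for this 2-component diagram


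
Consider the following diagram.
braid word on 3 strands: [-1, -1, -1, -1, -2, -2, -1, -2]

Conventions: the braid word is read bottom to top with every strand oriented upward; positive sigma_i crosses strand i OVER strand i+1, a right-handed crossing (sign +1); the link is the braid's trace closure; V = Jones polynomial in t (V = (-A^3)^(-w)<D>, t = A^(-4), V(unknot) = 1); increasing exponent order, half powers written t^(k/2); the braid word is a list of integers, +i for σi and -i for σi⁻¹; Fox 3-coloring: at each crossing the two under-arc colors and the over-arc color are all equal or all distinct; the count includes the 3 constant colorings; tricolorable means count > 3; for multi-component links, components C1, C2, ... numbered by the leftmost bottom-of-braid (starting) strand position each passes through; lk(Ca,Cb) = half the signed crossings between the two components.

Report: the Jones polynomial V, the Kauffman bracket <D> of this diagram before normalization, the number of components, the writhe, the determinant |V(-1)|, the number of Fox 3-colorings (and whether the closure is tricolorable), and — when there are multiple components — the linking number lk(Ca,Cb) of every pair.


V(t) = -t^-10 + t^-9 - t^-8 + t^-7 - t^-6 + t^-5 + t^-3
bracket: A^-12 + A^-4 - 1 + A^4 - A^8 + A^12 - A^16, w = -8
1 component, writhe -8, over 8 crossings
det 7, colorings 3 of 3^8 — not tricolorable
observation: V spans 7 powers of t: at least 7 crossings in any diagram


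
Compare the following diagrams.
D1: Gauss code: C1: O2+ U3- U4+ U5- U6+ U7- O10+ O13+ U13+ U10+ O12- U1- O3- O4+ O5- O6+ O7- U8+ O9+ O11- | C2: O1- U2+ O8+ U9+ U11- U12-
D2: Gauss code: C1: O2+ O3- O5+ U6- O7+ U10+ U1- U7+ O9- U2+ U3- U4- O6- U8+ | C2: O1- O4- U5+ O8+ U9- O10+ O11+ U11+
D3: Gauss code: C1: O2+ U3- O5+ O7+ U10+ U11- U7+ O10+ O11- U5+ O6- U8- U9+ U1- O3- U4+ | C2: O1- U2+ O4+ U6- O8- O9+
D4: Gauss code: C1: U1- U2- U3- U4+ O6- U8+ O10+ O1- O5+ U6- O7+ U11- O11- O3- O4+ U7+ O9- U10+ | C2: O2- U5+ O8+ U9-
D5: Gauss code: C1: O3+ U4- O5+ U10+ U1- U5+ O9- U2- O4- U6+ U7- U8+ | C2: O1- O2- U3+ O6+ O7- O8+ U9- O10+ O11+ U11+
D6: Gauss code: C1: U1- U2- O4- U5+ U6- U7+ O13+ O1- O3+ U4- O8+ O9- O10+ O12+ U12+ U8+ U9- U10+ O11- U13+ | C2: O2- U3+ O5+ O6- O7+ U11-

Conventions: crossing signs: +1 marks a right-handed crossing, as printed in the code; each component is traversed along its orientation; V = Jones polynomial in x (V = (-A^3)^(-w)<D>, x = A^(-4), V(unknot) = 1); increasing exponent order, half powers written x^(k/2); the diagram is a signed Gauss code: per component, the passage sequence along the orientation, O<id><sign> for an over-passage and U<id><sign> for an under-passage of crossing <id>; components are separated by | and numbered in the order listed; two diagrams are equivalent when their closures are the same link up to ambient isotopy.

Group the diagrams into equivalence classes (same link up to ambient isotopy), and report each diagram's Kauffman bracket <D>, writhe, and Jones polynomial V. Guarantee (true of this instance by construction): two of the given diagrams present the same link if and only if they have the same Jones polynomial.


equivalence classes: {D1, D2, D3, D4, D5, D6}
D1 (bracket A^-3 - A + 2A^5 - A^9 + 2A^13 - A^17; 13 crossings at w = +1): V = x^(-7/2) - 2x^(-5/2) + x^(-3/2) - 2x^(-1/2) + x^(1/2) - x^(3/2)
V(D2) = x^(-7/2) - 2x^(-5/2) + x^(-3/2) - 2x^(-1/2) + x^(1/2) - x^(3/2)  (w +1, c 11, <D> = A^-3 - A + 2A^5 - A^9 + 2A^13 - A^17)
V(D3) = x^(-7/2) - 2x^(-5/2) + x^(-3/2) - 2x^(-1/2) + x^(1/2) - x^(3/2)  (w +1, c 11, <D> = A^-3 - A + 2A^5 - A^9 + 2A^13 - A^17)
D4 (bracket A^-9 - A^-5 + 2A^-1 - A^3 + 2A^7 - A^11; 11 crossings at w = -1): V = x^(-7/2) - 2x^(-5/2) + x^(-3/2) - 2x^(-1/2) + x^(1/2) - x^(3/2)
V(D5) = x^(-7/2) - 2x^(-5/2) + x^(-3/2) - 2x^(-1/2) + x^(1/2) - x^(3/2)  [11 crossings, <D> = A^-3 - A + 2A^5 - A^9 + 2A^13 - A^17, w = +1]
D6 (bracket A^-3 - A + 2A^5 - A^9 + 2A^13 - A^17; 13 crossings at w = +1): V = x^(-7/2) - 2x^(-5/2) + x^(-3/2) - 2x^(-1/2) + x^(1/2) - x^(3/2)
key observation: one V(x) for all 6 diagrams — one class (guaranteed)


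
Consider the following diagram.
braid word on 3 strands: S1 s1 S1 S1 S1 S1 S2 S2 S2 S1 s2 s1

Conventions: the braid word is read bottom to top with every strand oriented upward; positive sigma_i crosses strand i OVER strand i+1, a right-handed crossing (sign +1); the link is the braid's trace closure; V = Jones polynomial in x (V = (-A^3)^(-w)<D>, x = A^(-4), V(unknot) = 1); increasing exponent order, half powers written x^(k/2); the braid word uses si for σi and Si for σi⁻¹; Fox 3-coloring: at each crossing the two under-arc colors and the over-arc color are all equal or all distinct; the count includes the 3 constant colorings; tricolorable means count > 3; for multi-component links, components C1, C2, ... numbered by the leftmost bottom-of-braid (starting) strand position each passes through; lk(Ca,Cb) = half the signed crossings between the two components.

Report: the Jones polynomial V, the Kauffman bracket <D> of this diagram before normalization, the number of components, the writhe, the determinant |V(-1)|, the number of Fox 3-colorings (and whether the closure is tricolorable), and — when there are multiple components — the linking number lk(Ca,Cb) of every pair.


Jones polynomial: V(x) = -x^-9 + 2x^-8 - 3x^-7 + 3x^-6 - 3x^-5 + 3x^-4 - x^-3 + x^-2
<D> = A^-10 - A^-6 + 3A^-2 - 3A^2 + 3A^6 - 3A^10 + 2A^14 - A^18; writhe -6
components 1, writhe -6 (12 crossings)
3-colorings: 3 of 3^12, det 17 — not tricolorable
note: det 17 = |V(-1)|; not divisible by 3, so not tricolorable


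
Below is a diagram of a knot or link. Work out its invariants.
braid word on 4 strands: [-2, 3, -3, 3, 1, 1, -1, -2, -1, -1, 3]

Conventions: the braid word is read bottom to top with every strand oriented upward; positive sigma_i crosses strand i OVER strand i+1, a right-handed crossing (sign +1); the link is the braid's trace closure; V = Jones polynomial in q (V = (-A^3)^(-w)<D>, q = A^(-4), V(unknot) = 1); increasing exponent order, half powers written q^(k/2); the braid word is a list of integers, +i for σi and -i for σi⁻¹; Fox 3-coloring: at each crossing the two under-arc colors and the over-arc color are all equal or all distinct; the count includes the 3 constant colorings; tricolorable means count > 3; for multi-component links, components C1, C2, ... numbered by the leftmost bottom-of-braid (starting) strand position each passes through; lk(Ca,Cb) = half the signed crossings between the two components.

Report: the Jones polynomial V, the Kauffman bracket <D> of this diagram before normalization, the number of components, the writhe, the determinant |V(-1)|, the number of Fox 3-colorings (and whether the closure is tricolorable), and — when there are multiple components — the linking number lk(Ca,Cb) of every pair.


V = q^-4 - q^-3 + q^-2 - 2q^-1 + 2 - q + q^2
<D> = -A^-11 + A^-7 - 2A^-3 + 2A - A^5 + A^9 - A^13 (w = -1)
1 component over 11 crossings, w = -1
9 Fox colorings among 3^11, |V(-1)| = 9: tricolorable
why: |V(-1)| = 9: so tricolorable, since 3 divides 9


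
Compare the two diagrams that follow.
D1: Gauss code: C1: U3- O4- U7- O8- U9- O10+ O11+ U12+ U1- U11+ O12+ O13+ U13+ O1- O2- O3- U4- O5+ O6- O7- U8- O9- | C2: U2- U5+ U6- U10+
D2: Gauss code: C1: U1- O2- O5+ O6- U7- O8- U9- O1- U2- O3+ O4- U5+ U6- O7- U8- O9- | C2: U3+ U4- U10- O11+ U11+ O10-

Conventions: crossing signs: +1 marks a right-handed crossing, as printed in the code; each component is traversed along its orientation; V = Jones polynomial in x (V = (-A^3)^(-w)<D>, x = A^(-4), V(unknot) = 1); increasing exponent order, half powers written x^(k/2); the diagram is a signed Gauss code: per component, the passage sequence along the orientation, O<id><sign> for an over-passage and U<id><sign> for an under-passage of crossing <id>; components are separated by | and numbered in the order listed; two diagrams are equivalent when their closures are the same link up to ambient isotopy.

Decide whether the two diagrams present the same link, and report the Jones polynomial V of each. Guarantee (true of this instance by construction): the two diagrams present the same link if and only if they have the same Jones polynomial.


equivalent: yes
D1 (bracket A^-3 + A + A^5 - A^21; 13 crossings at w = -3): V = x^(-15/2) - x^(-7/2) - x^(-5/2) - x^(-3/2)
V(D2) = x^(-15/2) - x^(-7/2) - x^(-5/2) - x^(-3/2)  [11 crossings, <D> = A^-9 + A^-5 + A^-1 - A^15, w = -5]
observation: one V(x) for all 2 diagrams — one class (guaranteed)


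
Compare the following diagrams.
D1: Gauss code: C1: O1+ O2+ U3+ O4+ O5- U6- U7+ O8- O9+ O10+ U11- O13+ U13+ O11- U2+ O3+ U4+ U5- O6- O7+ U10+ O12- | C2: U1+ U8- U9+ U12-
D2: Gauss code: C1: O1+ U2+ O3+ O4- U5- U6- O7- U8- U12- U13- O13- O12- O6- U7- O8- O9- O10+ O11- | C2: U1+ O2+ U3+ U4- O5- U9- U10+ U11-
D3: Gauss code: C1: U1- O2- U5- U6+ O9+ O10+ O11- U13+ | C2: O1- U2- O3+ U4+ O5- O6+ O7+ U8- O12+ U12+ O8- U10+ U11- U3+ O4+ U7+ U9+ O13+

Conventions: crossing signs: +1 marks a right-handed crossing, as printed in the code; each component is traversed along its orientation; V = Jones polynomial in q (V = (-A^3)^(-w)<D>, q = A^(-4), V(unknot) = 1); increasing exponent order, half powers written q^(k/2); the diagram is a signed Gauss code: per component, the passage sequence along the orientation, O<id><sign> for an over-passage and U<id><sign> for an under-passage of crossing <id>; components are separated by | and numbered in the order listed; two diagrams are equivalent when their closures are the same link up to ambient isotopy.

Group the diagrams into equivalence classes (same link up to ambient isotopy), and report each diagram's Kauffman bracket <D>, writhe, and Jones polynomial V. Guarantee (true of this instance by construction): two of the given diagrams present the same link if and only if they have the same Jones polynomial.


classes: {D1, D3} | {D2}
V(D1) = -q^(1/2) - q^(3/2) - q^(5/2) + q^(9/2)  [13 crossings, <D> = -A^-9 + A^-1 + A^3 + A^7, w = +3]
D2 (bracket A^-13 + A^-9 + A^-5 - A^3; 13 crossings at w = -5): V = q^(-9/2) - q^(-5/2) - q^(-3/2) - q^(-1/2)
V(D3) = -q^(1/2) - q^(3/2) - q^(5/2) + q^(9/2)  (w +3, c 13, <D> = -A^-9 + A^-1 + A^3 + A^7)
insight: comparing 3 Jones polynomials yields 2 groups


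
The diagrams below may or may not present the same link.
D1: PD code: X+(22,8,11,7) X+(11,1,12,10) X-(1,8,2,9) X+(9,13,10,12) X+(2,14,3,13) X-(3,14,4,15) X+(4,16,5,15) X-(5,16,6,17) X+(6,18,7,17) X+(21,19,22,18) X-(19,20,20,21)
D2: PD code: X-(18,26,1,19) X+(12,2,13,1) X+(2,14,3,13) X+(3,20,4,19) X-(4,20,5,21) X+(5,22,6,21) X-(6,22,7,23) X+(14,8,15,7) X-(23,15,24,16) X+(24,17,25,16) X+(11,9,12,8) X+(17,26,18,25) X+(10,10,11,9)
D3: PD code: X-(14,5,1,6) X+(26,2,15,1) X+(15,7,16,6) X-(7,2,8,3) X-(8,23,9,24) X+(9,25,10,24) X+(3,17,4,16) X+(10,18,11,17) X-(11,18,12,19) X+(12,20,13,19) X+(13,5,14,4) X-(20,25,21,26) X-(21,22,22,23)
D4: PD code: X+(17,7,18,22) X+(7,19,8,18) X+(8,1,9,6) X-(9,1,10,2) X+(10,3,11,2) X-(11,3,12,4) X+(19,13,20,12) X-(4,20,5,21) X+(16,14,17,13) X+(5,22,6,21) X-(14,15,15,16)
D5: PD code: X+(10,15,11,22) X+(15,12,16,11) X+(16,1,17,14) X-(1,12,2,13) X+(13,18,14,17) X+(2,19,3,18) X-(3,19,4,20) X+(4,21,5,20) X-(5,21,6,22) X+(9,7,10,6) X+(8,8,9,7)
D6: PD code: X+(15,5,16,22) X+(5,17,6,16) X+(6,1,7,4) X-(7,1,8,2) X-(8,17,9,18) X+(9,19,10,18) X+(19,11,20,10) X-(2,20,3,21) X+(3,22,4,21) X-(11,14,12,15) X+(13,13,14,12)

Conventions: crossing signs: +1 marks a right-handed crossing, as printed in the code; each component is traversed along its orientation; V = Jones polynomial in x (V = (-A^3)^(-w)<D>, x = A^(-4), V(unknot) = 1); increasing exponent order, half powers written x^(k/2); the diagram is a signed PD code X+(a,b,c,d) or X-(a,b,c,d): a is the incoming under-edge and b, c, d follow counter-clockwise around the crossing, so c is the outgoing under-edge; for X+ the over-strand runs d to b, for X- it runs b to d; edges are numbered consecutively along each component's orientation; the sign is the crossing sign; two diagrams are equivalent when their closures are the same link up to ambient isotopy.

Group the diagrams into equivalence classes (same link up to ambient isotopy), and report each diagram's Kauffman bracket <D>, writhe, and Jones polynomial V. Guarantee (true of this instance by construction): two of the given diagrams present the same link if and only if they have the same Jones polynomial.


equivalence classes: {D1, D3, D5} | {D2, D4, D6}
D1 (bracket A^-9 + A^-1 - A^3 + A^7; 11 crossings at w = +3): V = -x^(1/2) + x^(3/2) - x^(5/2) - x^(9/2)
D2 (bracket -A^-3 + A^5 + A^9 + A^13; 13 crossings at w = +5): V = -x^(1/2) - x^(3/2) - x^(5/2) + x^(9/2)
V(D3) = -x^(1/2) + x^(3/2) - x^(5/2) - x^(9/2)  (w +1, c 13, <D> = A^-15 + A^-7 - A^-3 + A)
V(D4) = -x^(1/2) - x^(3/2) - x^(5/2) + x^(9/2)  [11 crossings, <D> = -A^-9 + A^-1 + A^3 + A^7, w = +3]
V(D5) = -x^(1/2) + x^(3/2) - x^(5/2) - x^(9/2)  [11 crossings, <D> = A^-3 + A^5 - A^9 + A^13, w = +5]
V(D6) = -x^(1/2) - x^(3/2) - x^(5/2) + x^(9/2)  (w +3, c 11, <D> = -A^-9 + A^-1 + A^3 + A^7)
observation: comparing 6 Jones polynomials yields 2 groups


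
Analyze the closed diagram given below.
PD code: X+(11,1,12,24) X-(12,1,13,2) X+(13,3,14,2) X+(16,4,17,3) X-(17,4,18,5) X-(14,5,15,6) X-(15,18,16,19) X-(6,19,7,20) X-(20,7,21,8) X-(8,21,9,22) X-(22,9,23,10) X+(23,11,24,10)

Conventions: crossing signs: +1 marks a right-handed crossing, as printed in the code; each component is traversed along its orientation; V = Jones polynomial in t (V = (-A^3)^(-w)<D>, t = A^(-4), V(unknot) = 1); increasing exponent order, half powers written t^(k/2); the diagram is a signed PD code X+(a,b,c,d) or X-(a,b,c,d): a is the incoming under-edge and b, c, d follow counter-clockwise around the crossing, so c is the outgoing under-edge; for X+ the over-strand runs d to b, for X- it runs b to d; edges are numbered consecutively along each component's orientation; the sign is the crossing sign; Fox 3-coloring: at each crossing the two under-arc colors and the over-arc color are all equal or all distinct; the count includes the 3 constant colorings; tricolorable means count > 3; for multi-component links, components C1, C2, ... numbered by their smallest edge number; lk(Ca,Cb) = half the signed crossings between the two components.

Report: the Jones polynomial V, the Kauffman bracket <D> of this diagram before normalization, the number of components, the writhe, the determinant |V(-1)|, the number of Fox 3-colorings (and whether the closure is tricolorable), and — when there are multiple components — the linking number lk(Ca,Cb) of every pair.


V = -t^-4 + t^-3 + t^-1
<D> = A^-8 + 1 - A^4 (w = -4)
1 component over 12 crossings, w = -4
9 Fox colorings among 3^12, |V(-1)| = 3: tricolorable
why: w = -4 (over 12 crossings) is diagram-only; (-A^3)^(4) removes it from V


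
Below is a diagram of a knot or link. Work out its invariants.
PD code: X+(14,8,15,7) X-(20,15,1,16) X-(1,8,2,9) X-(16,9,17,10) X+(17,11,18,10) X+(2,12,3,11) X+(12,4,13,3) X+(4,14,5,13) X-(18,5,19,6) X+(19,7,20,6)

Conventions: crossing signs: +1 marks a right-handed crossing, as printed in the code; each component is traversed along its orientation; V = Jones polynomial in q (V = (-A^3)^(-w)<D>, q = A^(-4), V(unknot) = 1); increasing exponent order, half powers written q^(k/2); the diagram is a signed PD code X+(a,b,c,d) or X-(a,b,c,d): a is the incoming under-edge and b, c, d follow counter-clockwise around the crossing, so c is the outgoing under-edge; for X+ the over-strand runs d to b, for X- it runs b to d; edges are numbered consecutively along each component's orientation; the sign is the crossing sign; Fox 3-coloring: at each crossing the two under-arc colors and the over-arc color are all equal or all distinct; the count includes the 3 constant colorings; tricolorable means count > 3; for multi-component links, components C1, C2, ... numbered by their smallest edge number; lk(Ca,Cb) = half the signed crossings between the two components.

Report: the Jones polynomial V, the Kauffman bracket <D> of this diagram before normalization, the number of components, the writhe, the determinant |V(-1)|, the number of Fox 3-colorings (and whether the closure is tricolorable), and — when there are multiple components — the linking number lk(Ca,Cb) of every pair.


V = q + q^3 - q^4
<D> = -A^-10 + A^-6 + A^2 (w = +2)
1 component over 10 crossings, w = +2
9 Fox colorings among 3^10, |V(-1)| = 3: tricolorable
why: w = +2 (over 10 crossings) is diagram-only; (-A^3)^(-2) removes it from V


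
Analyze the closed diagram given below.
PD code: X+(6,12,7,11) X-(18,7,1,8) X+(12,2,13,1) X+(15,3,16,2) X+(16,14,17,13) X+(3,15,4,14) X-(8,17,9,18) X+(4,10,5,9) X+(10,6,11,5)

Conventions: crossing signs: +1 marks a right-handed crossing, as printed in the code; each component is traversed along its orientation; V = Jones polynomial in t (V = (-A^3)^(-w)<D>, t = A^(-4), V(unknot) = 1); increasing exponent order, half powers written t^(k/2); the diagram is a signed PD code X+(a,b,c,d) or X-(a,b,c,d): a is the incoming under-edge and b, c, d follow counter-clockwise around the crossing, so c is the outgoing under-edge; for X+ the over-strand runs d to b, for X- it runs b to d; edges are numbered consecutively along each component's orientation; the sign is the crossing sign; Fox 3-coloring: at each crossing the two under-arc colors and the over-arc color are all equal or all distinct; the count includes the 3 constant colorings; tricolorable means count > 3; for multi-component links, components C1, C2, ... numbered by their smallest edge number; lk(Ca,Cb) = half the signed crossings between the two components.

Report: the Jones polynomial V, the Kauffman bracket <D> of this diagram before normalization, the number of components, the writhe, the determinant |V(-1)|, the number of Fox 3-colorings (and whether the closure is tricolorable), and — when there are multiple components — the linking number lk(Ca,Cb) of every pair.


V = 1 - t + 3t^2 - 3t^3 + 3t^4 - 4t^5 + 3t^6 - 2t^7 + t^8
<D> = -A^-17 + 2A^-13 - 3A^-9 + 4A^-5 - 3A^-1 + 3A^3 - 3A^7 + A^11 - A^15 (w = +5)
1 component over 9 crossings, w = +5
9 Fox colorings among 3^9, |V(-1)| = 21: tricolorable
why: |V(-1)| = 21: so tricolorable, since 3 divides 21


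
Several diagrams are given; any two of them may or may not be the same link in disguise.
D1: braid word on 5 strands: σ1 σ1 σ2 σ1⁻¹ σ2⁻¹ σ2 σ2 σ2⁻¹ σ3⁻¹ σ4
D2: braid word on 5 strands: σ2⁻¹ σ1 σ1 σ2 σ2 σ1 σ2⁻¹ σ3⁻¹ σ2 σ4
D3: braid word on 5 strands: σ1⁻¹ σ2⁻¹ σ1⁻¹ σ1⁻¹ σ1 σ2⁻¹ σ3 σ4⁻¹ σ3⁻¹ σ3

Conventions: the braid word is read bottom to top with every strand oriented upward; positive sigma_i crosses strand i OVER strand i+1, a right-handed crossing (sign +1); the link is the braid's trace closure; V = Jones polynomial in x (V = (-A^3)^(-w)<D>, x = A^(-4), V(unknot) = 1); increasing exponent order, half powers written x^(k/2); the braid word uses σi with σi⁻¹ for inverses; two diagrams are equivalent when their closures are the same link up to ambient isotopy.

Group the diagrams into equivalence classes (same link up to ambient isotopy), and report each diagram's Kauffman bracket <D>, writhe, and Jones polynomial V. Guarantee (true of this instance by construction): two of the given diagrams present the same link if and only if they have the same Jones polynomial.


grouping into links: {D1} | {D2} | {D3}
V(D1) = 1  (w +2, c 10, <D> = A^6)
D2 (bracket -A^-12 + A^-8 - A^-4 + 2 - A^4 + A^8; 10 crossings at w = +4): V = x - x^2 + 2x^3 - x^4 + x^5 - x^6
D3 (bracket A^-8 + 1 - A^4; 10 crossings at w = -4): V = -x^-4 + x^-3 + x^-1
why: 3 values of V(x) split the 3 diagrams


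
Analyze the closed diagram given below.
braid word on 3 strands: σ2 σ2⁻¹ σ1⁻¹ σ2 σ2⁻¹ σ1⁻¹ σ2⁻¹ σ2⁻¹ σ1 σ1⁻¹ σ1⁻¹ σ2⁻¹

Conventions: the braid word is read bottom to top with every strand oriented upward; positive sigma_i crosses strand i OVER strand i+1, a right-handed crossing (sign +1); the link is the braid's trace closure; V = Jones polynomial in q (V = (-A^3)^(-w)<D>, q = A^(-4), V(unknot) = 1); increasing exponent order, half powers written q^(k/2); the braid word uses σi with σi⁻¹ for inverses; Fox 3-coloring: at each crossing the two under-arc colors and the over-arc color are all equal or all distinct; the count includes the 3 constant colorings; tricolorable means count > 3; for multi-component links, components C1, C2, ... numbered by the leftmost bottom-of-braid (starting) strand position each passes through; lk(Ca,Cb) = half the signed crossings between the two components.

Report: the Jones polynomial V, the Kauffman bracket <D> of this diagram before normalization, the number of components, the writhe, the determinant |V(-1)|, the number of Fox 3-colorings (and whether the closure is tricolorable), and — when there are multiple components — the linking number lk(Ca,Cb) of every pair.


Jones polynomial: V(q) = -q^-7 + q^-6 - q^-5 + q^-4 + q^-2
<D> = A^-10 + A^-2 - A^2 + A^6 - A^10; writhe -6
components 1, writhe -6 (12 crossings)
3-colorings: 3 of 3^12, det 5 — not tricolorable
note: the span of V is 5, forcing >= 5 crossings in any diagram


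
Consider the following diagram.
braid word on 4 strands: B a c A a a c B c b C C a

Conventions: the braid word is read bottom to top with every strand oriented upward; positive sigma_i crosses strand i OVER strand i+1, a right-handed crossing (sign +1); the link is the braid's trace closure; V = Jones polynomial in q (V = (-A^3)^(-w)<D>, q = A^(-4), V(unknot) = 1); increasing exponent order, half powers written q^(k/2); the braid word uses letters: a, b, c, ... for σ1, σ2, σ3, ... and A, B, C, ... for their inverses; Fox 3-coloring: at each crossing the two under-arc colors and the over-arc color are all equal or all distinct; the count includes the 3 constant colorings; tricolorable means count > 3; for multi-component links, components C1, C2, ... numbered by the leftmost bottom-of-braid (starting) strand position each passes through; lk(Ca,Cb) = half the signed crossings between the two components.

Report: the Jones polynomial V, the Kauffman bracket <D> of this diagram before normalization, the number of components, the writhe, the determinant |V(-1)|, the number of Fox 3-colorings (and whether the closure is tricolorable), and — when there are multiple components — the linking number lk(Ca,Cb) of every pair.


V = -q^-2 + 2q^-1 - 3 + 5q - 4q^2 + 5q^3 - 4q^4 + 2q^5 - q^6
<D> = A^-15 - 2A^-11 + 4A^-7 - 5A^-3 + 4A - 5A^5 + 3A^9 - 2A^13 + A^17 (w = +3)
1 component over 13 crossings, w = +3
9 Fox colorings among 3^13, |V(-1)| = 27: tricolorable
why: free reduction leaves σ2⁻¹ σ1 σ3 σ1 σ3 σ2⁻¹ σ3 σ2 σ3⁻¹ σ3⁻¹ σ1 of the original 13 letters


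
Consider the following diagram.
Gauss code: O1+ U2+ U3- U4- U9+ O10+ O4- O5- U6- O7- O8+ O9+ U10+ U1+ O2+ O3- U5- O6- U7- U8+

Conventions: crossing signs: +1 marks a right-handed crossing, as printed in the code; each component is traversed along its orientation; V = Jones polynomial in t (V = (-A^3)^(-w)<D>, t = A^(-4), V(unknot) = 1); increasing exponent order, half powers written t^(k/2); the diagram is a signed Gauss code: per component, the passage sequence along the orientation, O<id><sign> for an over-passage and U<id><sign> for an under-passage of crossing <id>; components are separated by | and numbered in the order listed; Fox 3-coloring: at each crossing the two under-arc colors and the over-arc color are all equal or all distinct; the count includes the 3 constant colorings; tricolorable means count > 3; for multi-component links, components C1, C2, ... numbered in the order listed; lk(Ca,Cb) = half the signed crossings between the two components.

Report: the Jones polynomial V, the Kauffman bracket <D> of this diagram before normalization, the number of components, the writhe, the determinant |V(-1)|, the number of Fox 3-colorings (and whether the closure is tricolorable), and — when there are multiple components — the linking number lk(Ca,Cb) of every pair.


V = t^-2 - t^-1 + 1 - t + t^2
<D> = A^-8 - A^-4 + 1 - A^4 + A^8 (w = 0)
1 component over 10 crossings, w = 0
3 Fox colorings among 3^10, |V(-1)| = 5: not tricolorable
why: the span of V is 4, forcing >= 4 crossings in any diagram


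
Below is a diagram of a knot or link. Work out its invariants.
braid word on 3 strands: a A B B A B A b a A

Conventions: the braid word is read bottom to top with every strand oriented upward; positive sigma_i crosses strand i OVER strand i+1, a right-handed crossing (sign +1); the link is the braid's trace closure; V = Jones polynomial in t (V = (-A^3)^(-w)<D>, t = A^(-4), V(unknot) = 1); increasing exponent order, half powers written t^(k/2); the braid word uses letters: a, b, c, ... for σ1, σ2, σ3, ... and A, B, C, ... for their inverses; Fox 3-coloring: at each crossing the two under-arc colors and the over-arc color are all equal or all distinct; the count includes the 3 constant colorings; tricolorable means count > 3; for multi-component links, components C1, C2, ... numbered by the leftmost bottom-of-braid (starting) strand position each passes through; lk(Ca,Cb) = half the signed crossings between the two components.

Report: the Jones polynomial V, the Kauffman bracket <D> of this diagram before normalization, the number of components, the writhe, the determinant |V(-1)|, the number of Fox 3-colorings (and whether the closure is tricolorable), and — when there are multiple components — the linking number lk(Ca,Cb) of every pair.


V(t) = -t^-4 + t^-3 + t^-1
bracket: A^-8 + 1 - A^4, w = -4
1 component, writhe -4, over 10 crossings
det 3, colorings 9 of 3^10 — tricolorable
observation: free reduction leaves σ2⁻¹ σ2⁻¹ σ1⁻¹ σ2⁻¹ σ1⁻¹ σ2 of the original 10 letters


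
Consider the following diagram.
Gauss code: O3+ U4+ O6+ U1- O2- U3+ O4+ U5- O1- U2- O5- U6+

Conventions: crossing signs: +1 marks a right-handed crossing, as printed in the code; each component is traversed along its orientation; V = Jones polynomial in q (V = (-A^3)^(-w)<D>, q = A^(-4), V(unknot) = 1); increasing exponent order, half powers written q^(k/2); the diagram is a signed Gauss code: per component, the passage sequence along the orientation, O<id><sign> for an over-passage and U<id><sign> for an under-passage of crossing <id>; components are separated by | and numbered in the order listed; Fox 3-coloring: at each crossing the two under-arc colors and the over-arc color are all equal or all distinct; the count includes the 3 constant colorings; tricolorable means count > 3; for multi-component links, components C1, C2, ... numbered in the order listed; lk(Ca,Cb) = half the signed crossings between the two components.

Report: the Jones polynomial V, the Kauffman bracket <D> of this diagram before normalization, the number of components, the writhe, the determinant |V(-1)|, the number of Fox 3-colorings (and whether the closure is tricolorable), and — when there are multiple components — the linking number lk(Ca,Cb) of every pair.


V(q) = -q^-3 + 2q^-2 - 2q^-1 + 3 - 2q + 2q^2 - q^3
bracket: -A^-12 + 2A^-8 - 2A^-4 + 3 - 2A^4 + 2A^8 - A^12, w = 0
1 component, writhe 0, over 6 crossings
det 13, colorings 3 of 3^6 — not tricolorable
observation: det 13 = |V(-1)|; not divisible by 3, so not tricolorable


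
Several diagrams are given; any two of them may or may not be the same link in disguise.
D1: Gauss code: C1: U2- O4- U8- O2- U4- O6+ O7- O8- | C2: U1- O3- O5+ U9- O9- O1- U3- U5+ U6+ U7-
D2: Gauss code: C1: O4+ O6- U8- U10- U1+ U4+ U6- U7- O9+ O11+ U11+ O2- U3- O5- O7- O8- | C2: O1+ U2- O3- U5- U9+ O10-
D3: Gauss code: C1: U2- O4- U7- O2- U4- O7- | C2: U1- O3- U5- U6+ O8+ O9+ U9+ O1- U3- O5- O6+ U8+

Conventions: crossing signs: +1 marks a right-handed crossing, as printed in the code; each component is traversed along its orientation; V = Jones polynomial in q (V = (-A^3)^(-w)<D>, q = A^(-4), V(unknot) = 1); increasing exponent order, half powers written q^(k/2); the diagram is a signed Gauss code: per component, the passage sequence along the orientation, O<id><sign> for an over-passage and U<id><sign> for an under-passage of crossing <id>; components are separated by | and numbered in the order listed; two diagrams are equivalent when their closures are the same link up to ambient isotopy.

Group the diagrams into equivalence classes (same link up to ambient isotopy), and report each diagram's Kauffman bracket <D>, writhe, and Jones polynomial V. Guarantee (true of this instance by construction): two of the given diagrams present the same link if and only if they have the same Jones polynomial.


classes: {D1, D3} | {D2}
V(D1) = q^(-9/2) - q^(-5/2) - q^(-3/2) - q^(-1/2)  [9 crossings, <D> = A^-13 + A^-9 + A^-5 - A^3, w = -5]
V(D2) = -q^(-5/2) - q^(-1/2)  (w -3, c 11, <D> = A^-7 + A)
V(D3) = q^(-9/2) - q^(-5/2) - q^(-3/2) - q^(-1/2)  (w -3, c 9, <D> = A^-7 + A^-3 + A - A^9)
insight: V(q) takes 2 values over 3 diagrams, fixing the grouping


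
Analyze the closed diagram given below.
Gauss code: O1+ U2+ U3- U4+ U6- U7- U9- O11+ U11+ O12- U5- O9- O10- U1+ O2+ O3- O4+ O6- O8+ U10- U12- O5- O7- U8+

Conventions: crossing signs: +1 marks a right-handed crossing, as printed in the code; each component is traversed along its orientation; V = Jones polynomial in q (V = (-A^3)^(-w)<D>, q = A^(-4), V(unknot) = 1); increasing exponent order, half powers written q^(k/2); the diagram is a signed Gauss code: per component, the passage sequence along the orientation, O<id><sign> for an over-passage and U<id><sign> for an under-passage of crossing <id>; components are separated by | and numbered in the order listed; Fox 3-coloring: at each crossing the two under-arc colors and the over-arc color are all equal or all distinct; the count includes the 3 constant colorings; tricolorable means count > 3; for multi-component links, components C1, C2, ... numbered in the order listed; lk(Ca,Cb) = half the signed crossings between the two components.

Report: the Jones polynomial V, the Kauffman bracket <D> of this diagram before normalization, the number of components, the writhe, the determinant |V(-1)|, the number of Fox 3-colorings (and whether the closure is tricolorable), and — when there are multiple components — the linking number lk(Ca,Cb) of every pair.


V(q) = q^-5 - 2q^-4 + 2q^-3 - 2q^-2 + 2q^-1 - 1 + q
bracket: A^-10 - A^-6 + 2A^-2 - 2A^2 + 2A^6 - 2A^10 + A^14, w = -2
1 component, writhe -2, over 12 crossings
det 11, colorings 3 of 3^12 — not tricolorable
observation: |V(-1)| = 11: so not tricolorable, since 3 does not divide 11


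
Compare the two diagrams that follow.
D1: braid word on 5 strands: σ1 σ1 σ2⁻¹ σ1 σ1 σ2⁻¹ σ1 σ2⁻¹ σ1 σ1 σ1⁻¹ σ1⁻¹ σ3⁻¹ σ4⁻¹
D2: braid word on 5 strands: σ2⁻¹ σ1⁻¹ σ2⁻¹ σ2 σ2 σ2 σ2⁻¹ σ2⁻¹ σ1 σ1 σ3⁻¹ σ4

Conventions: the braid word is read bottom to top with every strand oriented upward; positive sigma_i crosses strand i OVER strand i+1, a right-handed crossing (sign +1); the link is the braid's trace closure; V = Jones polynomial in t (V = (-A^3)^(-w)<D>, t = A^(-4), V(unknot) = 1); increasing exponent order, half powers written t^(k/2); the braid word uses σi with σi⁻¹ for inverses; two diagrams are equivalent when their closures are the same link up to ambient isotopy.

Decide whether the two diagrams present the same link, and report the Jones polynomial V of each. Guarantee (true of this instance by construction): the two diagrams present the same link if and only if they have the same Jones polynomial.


equivalent: no
D1 (bracket -A^-24 + 3A^-20 - 5A^-16 + 6A^-12 - 6A^-8 + 6A^-4 - 4 + 3A^4 - A^8; 14 crossings at w = 0): V = -t^-2 + 3t^-1 - 4 + 6t - 6t^2 + 6t^3 - 5t^4 + 3t^5 - t^6
V(D2) = 1  (w 0, c 12, <D> = 1)
key observation: 2 values of V(t) split the 2 diagrams


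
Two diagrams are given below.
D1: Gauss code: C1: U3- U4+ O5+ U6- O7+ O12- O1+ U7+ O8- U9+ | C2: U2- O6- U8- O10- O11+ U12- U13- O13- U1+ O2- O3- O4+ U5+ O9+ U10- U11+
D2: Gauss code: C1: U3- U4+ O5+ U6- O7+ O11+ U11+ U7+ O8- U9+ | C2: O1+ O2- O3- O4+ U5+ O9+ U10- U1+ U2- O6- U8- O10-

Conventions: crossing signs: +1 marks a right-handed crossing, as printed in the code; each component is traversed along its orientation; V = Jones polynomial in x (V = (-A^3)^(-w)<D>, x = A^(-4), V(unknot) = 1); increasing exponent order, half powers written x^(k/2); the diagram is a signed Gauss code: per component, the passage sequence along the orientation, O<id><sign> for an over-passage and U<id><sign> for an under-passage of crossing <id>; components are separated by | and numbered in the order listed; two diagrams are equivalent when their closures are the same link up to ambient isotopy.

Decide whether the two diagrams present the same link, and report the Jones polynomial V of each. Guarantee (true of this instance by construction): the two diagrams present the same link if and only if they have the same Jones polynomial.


same link: yes
V(D1) = x^(-7/2) - 2x^(-5/2) + x^(-3/2) - 2x^(-1/2) + x^(1/2) - x^(3/2)  [13 crossings, <D> = A^-9 - A^-5 + 2A^-1 - A^3 + 2A^7 - A^11, w = -1]
V(D2) = x^(-7/2) - 2x^(-5/2) + x^(-3/2) - 2x^(-1/2) + x^(1/2) - x^(3/2)  [11 crossings, <D> = A^-3 - A + 2A^5 - A^9 + 2A^13 - A^17, w = +1]
insight: one V(x) for all 2 diagrams — one class (guaranteed)


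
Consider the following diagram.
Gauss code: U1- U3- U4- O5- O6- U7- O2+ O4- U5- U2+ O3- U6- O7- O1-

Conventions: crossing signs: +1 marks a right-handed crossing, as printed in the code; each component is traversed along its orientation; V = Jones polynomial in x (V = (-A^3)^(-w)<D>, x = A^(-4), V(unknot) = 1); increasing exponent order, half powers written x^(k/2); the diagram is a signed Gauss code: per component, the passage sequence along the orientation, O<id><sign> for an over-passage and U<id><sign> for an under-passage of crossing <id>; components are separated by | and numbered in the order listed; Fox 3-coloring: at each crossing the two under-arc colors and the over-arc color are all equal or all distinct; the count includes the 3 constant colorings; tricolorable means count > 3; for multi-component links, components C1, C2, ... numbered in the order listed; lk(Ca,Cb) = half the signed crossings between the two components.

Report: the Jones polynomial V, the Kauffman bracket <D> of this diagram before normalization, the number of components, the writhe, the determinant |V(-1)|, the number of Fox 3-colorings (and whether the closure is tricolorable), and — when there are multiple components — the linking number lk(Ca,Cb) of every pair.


V = -x^-6 + x^-5 - x^-4 + 2x^-3 - x^-2 + x^-1
<D> = -A^-11 + A^-7 - 2A^-3 + A - A^5 + A^9 (w = -5)
1 component over 7 crossings, w = -5
3 Fox colorings among 3^7, |V(-1)| = 7: not tricolorable
why: |V(-1)| = 7: so not tricolorable, since 3 does not divide 7


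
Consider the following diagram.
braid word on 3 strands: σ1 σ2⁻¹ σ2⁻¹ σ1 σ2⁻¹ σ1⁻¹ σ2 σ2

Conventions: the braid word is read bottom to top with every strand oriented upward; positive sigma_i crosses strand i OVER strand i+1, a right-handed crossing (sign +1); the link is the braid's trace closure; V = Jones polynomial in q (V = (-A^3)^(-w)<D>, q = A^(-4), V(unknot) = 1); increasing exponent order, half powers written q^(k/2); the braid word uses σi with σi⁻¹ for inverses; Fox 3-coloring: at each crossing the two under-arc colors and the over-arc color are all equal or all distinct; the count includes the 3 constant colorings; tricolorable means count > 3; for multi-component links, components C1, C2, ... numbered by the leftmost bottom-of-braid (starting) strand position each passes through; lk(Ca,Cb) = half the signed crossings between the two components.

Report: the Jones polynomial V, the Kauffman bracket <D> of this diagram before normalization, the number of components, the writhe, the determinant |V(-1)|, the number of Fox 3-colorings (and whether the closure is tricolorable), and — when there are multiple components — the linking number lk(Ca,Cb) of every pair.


Jones polynomial: V(q) = -q^-3 + q^-2 - q^-1 + 3 - q + q^2 - q^3
<D> = -A^-12 + A^-8 - A^-4 + 3 - A^4 + A^8 - A^12; writhe 0
components 1, writhe 0 (8 crossings)
3-colorings: 27 of 3^8, det 9 — tricolorable
note: the span of V is 6, forcing >= 6 crossings in any diagram


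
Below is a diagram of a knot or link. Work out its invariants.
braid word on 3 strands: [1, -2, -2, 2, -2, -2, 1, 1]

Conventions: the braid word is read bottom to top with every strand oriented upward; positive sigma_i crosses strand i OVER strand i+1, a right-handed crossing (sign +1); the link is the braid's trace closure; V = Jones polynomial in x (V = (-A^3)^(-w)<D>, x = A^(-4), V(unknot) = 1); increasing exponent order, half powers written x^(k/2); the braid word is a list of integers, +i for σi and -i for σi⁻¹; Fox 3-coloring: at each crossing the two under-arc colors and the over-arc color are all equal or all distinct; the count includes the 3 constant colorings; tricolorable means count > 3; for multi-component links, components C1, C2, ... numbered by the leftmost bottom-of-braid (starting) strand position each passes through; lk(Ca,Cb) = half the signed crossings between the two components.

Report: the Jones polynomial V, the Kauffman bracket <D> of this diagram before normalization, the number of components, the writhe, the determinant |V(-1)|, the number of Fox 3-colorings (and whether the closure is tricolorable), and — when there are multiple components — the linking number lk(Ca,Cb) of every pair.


V = -x^-3 + x^-2 - x^-1 + 3 - x + x^2 - x^3
<D> = -A^-12 + A^-8 - A^-4 + 3 - A^4 + A^8 - A^12 (w = 0)
1 component over 8 crossings, w = 0
27 Fox colorings among 3^8, |V(-1)| = 9: tricolorable
why: w = 0 shifts under R1 moves; the (-A^3)^(0) factor cancels that in V
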